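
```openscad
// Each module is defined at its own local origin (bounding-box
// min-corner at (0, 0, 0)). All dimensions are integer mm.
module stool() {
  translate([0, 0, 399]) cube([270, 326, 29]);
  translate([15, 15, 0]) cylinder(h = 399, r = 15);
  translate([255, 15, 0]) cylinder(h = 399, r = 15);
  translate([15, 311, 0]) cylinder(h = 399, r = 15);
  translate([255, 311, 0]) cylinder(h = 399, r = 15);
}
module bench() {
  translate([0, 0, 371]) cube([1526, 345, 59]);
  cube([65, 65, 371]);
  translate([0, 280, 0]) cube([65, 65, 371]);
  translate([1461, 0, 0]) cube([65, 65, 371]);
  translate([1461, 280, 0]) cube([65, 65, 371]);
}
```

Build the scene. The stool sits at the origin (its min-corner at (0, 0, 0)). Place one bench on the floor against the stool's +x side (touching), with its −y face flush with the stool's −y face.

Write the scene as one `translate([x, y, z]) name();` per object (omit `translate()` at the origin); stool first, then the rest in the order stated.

stool();
translate([270, 0, 0]) bench();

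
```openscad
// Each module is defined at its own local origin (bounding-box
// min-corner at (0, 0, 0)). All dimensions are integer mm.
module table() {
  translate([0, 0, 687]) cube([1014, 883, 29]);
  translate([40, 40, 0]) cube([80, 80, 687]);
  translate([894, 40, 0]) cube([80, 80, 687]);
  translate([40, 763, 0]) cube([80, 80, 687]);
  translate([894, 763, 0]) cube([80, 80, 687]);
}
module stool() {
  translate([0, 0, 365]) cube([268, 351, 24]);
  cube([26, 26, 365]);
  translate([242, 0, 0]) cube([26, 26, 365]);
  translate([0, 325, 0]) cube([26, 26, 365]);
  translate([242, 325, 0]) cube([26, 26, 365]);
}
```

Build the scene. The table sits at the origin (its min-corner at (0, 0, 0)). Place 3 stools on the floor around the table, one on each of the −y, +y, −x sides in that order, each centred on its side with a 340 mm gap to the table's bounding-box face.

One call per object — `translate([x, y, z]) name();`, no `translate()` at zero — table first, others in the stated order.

table();
translate([373, -691, 0]) stool();
translate([373, 1223, 0]) stool();
translate([-608, 266, 0]) stool();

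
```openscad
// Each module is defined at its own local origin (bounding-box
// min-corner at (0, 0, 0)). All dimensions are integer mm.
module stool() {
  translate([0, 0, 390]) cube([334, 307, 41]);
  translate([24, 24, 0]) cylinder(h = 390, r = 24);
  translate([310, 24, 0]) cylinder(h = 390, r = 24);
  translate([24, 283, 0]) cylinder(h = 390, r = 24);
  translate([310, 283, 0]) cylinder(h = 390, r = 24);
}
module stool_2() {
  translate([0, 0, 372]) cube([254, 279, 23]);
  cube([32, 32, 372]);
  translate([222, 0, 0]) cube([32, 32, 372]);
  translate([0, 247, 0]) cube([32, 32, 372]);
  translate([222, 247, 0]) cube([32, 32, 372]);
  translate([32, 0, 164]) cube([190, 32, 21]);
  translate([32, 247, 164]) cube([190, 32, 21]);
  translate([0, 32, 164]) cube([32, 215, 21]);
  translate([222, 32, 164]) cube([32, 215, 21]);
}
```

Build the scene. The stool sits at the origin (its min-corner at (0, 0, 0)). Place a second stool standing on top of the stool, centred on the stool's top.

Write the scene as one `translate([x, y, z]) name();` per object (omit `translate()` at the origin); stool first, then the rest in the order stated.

stool();
translate([40, 14, 431]) stool_2();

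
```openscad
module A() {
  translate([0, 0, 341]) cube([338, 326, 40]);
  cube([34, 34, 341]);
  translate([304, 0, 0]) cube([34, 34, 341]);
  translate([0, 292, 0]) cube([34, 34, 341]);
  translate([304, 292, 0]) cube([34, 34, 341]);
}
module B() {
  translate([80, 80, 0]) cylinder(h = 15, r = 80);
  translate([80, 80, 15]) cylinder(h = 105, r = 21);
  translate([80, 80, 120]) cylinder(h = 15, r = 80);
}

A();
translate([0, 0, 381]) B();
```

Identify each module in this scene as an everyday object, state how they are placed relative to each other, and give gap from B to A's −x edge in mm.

The spool's min-x is at 0; the stool's min-x is 0; gap = 0 mm.

A is a stool. B is a spool. The spool is on top of the stool. The gap from the spool to the stool's −x edge is 0 mm.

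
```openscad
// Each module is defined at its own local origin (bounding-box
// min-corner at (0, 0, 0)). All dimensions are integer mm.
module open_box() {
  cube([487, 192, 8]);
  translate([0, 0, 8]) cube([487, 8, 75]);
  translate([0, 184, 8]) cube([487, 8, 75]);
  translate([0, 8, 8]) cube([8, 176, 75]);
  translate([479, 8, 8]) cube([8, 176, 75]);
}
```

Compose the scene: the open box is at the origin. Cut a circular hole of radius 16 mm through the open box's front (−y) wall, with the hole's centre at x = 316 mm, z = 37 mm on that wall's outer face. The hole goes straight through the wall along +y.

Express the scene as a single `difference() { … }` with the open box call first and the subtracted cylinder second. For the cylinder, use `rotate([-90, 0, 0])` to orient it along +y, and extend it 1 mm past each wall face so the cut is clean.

difference() {
  open_box();
  translate([316, -1, 37]) rotate([-90, 0, 0]) cylinder(h = 10, r = 16);
}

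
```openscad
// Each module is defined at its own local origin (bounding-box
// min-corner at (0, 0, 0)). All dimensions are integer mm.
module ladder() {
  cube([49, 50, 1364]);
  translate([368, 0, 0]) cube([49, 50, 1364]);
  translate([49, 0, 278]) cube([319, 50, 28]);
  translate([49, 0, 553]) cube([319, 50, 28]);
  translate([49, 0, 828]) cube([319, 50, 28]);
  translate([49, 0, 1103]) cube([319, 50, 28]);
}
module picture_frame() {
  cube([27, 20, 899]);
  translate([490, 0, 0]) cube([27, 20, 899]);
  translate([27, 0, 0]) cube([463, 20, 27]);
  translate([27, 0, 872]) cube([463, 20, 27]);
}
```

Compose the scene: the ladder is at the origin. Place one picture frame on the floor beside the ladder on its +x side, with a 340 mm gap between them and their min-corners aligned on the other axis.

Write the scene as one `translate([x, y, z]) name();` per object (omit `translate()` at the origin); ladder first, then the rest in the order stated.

ladder();
translate([757, 0, 0]) picture_frame();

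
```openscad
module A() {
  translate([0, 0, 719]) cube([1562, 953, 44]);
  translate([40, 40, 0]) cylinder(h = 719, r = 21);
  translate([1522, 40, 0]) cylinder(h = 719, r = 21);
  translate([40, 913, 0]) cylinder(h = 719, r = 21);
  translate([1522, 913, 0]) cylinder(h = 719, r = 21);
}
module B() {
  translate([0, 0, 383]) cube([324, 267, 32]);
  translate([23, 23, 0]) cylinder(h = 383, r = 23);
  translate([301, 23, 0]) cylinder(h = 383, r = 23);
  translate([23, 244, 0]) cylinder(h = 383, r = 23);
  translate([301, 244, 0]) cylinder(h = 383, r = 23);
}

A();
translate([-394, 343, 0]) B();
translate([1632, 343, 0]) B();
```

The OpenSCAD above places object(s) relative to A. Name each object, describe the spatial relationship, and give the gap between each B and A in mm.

A is a table. B is a stool. Two stools sit around the table at the −x, +x sides. The gap between each stool and the table is 70 mm.

Each stool's nearest face is 70 mm from the table's bounding box.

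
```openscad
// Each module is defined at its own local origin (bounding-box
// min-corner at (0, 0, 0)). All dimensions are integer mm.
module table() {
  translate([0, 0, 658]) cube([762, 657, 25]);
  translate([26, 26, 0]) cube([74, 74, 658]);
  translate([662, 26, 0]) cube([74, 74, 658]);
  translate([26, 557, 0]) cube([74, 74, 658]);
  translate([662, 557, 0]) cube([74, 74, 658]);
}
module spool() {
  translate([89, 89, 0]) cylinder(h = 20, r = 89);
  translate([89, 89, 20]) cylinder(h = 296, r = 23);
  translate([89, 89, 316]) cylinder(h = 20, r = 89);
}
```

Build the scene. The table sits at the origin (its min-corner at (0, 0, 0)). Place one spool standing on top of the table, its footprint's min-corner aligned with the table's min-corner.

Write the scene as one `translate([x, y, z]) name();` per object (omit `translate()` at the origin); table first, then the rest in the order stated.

table();
translate([0, 0, 683]) spool();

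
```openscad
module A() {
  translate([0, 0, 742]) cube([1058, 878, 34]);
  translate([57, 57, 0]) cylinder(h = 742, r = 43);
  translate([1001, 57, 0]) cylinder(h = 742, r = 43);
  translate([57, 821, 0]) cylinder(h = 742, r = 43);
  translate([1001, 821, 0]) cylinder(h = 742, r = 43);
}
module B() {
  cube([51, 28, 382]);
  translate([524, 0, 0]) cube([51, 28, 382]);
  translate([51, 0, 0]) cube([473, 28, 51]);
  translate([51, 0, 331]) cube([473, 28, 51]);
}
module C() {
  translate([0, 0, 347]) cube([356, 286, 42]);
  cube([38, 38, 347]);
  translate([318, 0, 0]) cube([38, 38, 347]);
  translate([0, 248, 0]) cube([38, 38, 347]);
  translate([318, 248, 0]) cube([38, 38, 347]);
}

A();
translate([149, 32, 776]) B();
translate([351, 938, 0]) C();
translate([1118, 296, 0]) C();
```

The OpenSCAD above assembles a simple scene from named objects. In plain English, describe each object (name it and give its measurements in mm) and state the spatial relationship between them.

A is a table with a 1058×878 mm rectangular top, 34 mm thick, top surface at z = 776 mm, supported by four round legs of 86 mm diameter, each leg's bounding box inset 14 mm from the nearest pair of top edges, running from the floor.

B is a rectangular picture frame lying in the x–z plane (depth along y). The opening is 473 mm wide (x) by 280 mm tall (z), surrounded by a border 51 mm wide on all four sides. The frame is 28 mm deep and is made of two full-height vertical stiles with two horizontal rails fitted between them.

C is a four-legged stool. The seat is 356×286 mm, 42 mm thick, top at z = 389 mm. It stands on four square legs, each 38×38 mm in cross-section, from z = 0 to the seat underside, each flush with a corner of the seat.

The picture frame is on top of the table. Two stools sit around the table at the +y, +x sides.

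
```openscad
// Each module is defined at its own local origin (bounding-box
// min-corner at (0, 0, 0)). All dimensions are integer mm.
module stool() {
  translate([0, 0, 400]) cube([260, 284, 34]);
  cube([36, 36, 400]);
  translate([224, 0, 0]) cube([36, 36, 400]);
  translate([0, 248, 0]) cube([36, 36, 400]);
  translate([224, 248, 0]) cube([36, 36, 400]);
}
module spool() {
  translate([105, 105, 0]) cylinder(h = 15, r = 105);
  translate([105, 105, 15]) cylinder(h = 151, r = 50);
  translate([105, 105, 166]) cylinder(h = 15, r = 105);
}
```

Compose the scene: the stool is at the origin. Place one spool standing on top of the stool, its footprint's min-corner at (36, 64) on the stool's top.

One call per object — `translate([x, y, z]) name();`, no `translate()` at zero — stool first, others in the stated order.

stool();
translate([36, 64, 434]) spool();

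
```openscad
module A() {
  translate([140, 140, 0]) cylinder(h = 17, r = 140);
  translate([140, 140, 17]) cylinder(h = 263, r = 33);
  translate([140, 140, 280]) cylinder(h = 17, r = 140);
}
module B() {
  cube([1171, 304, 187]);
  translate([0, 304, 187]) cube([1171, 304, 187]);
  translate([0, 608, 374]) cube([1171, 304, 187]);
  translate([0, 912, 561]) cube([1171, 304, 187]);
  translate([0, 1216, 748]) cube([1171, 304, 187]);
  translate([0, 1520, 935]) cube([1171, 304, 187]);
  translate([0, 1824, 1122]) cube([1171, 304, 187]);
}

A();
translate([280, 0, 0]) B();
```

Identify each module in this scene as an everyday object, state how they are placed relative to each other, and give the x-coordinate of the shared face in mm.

A is a spool. B is a staircase. The staircase is against the spool's +x side, with their −y faces flush. The x-coordinate of the shared face is 280 mm.

The spool's +x face and the staircase's −x face are both at x = 280 mm.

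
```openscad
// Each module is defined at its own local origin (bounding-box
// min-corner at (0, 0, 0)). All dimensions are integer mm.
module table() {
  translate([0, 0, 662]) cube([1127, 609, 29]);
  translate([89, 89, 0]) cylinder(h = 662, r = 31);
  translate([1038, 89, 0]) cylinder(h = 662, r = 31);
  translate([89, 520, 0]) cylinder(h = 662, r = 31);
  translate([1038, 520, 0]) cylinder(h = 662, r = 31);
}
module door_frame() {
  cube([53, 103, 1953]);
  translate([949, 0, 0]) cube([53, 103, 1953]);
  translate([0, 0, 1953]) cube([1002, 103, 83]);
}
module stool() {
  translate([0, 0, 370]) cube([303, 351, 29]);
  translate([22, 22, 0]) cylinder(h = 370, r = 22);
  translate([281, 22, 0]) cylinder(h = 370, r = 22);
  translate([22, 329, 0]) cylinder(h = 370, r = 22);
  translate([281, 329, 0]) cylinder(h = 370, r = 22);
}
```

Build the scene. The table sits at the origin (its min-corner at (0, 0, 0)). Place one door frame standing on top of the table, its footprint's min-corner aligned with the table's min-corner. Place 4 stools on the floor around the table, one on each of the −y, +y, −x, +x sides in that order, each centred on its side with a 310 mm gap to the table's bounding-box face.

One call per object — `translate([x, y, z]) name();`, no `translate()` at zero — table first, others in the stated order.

table();
translate([0, 0, 691]) door_frame();
translate([412, -661, 0]) stool();
translate([412, 919, 0]) stool();
translate([-613, 129, 0]) stool();
translate([1437, 129, 0]) stool();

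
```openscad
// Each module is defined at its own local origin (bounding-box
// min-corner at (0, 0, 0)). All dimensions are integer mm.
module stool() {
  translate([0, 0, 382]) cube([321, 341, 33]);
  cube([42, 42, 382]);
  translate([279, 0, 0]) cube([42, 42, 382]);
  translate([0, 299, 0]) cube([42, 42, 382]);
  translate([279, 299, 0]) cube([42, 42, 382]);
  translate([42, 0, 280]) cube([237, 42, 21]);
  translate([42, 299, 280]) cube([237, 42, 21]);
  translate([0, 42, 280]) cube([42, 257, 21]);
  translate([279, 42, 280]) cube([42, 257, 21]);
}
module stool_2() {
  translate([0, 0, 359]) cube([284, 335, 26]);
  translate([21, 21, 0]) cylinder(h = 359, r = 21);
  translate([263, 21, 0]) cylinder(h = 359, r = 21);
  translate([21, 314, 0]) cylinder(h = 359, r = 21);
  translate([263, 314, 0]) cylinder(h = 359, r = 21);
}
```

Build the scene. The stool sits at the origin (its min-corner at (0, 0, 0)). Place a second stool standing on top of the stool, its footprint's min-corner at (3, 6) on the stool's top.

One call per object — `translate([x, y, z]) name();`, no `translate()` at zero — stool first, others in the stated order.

stool();
translate([3, 6, 415]) stool_2();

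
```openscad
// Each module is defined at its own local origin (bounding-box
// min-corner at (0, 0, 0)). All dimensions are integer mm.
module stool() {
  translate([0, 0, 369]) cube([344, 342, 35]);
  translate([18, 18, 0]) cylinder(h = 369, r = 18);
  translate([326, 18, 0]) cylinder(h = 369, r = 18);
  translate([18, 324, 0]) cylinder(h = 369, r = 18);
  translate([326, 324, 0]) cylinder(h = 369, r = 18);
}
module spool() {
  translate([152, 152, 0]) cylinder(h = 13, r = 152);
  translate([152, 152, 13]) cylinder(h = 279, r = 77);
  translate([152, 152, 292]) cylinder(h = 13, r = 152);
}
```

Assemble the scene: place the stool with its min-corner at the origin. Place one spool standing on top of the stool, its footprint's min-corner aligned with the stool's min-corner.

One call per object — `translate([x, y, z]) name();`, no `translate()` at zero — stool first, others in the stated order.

stool();
translate([0, 0, 404]) spool();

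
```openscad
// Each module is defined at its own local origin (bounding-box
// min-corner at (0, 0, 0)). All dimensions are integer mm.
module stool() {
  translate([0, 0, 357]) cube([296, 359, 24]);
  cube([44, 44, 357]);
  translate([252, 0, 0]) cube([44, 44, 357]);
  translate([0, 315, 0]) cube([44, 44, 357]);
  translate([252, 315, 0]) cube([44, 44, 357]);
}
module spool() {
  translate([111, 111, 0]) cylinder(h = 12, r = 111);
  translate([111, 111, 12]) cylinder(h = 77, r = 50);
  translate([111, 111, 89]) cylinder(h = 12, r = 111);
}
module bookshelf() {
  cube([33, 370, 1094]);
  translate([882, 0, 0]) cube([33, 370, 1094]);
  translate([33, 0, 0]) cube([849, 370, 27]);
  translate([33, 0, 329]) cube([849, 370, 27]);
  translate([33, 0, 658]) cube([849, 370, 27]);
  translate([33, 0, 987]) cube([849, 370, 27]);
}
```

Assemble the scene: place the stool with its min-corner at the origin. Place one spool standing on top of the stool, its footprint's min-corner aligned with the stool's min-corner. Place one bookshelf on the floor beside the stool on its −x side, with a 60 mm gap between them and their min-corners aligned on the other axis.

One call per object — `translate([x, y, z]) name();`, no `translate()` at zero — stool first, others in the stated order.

stool();
translate([0, 0, 381]) spool();
translate([-975, 0, 0]) bookshelf();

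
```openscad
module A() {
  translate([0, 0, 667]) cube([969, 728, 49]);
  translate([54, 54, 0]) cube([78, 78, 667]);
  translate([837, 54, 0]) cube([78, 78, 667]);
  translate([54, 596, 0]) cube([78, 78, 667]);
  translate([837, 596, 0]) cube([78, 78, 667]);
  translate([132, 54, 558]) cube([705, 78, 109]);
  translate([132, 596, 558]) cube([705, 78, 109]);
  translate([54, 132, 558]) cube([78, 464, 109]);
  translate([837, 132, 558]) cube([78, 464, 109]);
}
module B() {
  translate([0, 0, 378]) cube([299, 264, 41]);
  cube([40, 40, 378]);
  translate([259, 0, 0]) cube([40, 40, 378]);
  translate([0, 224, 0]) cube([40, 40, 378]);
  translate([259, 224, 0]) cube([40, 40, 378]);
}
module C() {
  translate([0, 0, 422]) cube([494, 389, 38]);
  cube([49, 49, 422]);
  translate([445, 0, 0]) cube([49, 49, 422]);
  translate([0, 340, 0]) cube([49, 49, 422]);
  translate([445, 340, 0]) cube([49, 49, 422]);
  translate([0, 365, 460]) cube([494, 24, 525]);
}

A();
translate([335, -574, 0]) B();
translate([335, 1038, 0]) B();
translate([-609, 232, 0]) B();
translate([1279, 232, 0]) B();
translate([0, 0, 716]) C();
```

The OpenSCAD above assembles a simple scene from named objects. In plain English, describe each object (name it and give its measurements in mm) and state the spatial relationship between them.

A is a rectangular dining table. The top is 969×728×49 mm with its upper surface at z = 716 mm. It stands on four 78×78 mm square legs, each inset 54 mm from the nearest pair of top edges, running from the floor to the underside of the top. Four apron rails, 78 mm thick and 109 mm tall, run between adjacent legs with their top edges flush with the underside of the top and their outer faces flush with the legs' outer faces.

B is a simple wooden stool: a rectangular seat 299 mm (x) by 264 mm (y), 41 mm thick, top face at z = 419 mm, on four square legs, each 40×40 mm in cross-section. The legs rest on z = 0, each flush with a corner of the seat.

C is a chair. The seat is a 494×389×38 mm slab with its top at z = 460 mm, on four 49×49 mm corner legs (flush with the seat edges, standing on z = 0). A flat backrest 24 mm thick, 525 mm tall, spans the full seat width and rises from the seat top along its +y edge, rear face flush with the rear of the seat.

Four stools sit around the table at the −y, +y, −x, +x sides. The chair is on top of the table.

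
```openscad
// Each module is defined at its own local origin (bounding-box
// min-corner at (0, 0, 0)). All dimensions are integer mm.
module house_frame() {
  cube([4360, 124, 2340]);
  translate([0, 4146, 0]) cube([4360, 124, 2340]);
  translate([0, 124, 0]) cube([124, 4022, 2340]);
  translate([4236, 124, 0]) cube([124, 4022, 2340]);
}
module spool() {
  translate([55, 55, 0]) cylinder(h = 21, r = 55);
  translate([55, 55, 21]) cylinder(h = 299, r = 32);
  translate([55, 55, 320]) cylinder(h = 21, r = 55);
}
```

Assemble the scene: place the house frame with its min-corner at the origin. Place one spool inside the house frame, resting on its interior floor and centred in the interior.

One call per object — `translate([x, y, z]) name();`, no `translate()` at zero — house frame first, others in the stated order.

house_frame();
translate([2125, 2080, 0]) spool();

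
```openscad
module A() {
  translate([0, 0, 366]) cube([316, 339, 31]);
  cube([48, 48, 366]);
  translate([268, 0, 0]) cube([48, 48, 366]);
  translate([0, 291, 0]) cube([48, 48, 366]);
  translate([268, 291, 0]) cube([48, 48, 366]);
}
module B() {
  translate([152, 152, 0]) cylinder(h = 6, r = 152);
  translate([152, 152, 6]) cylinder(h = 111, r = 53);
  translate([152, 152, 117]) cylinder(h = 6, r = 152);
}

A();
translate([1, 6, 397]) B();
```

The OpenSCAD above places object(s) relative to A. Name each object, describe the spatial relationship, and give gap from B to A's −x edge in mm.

The spool's min-x is at 1; the stool's min-x is 0; gap = 1 mm.

A is a stool. B is a spool. The spool is on top of the stool. The gap from the spool to the stool's −x edge is 1 mm.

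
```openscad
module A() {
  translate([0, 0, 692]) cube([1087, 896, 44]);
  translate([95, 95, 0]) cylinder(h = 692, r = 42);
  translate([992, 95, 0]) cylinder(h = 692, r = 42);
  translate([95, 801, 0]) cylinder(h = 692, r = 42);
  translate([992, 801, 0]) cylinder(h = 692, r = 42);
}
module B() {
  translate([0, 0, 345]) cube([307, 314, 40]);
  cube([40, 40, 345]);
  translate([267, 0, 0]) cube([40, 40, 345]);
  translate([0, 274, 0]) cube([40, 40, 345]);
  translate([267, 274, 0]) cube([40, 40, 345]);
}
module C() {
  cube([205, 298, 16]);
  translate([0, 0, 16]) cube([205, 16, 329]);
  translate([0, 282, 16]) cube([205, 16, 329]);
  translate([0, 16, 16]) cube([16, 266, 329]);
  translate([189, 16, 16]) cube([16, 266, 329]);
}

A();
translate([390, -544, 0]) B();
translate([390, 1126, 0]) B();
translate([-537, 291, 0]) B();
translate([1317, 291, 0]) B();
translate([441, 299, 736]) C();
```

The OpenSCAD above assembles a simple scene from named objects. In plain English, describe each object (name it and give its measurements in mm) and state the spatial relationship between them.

A is a rectangular dining table. The top is 1087×896×44 mm with its upper surface at z = 736 mm. It stands on four round legs of 84 mm diameter, each leg's bounding box inset 53 mm from the nearest pair of top edges, running from the floor to the underside of the top.

B is a simple wooden stool: a rectangular seat 307 mm (x) by 314 mm (y), 40 mm thick, top face at z = 385 mm, on four square legs, each 40×40 mm in cross-section. The legs rest on z = 0, each flush with a corner of the seat.

C is an open storage box with external size 205×298×345 mm and wall thickness 16 mm (the base is also 16 mm thick). The base covers the whole footprint; the four walls stand on the base, with the y-facing walls full-width and the x-facing walls fitting between their inner faces.

Four stools sit around the table at the −y, +y, −x, +x sides. The open box is on top of the table, centred.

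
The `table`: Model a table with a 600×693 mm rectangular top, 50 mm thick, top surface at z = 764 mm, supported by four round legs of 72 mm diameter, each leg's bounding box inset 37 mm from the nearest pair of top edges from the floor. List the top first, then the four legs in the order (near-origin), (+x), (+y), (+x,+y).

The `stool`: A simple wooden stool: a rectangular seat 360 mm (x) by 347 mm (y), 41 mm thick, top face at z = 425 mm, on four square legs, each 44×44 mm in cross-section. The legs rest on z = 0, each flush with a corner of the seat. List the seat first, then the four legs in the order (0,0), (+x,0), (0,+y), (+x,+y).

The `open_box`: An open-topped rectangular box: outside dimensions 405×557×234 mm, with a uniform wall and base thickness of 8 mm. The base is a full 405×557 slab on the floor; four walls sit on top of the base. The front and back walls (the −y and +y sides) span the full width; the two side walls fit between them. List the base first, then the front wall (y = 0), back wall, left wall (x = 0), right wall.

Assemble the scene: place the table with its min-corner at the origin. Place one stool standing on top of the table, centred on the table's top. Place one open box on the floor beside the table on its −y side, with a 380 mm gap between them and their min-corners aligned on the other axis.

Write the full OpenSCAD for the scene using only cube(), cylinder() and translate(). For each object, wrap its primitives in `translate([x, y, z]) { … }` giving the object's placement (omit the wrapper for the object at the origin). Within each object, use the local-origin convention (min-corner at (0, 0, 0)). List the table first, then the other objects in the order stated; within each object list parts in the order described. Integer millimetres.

translate([0, 0, 714]) cube([600, 693, 50]);
translate([73, 73, 0]) cylinder(h = 714, r = 36);
translate([527, 73, 0]) cylinder(h = 714, r = 36);
translate([73, 620, 0]) cylinder(h = 714, r = 36);
translate([527, 620, 0]) cylinder(h = 714, r = 36);
translate([120, 173, 764]) {
  translate([0, 0, 384]) cube([360, 347, 41]);
  cube([44, 44, 384]);
  translate([316, 0, 0]) cube([44, 44, 384]);
  translate([0, 303, 0]) cube([44, 44, 384]);
  translate([316, 303, 0]) cube([44, 44, 384]);
}
translate([0, -937, 0]) {
  cube([405, 557, 8]);
  translate([0, 0, 8]) cube([405, 8, 226]);
  translate([0, 549, 8]) cube([405, 8, 226]);
  translate([0, 8, 8]) cube([8, 541, 226]);
  translate([397, 8, 8]) cube([8, 541, 226]);
}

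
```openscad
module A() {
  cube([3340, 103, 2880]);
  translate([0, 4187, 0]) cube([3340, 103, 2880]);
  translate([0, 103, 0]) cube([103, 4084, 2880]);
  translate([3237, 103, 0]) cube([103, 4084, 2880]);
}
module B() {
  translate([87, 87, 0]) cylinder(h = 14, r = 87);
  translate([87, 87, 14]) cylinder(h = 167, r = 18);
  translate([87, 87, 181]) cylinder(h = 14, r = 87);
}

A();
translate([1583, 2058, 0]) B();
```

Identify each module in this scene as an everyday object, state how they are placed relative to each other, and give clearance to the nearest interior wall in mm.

Clearances: x = 1480, y = 1955; minimum 1480 mm.

A is a house frame. B is a spool. The spool sits inside the house frame, centred. The clearance to the nearest interior wall is 1480 mm.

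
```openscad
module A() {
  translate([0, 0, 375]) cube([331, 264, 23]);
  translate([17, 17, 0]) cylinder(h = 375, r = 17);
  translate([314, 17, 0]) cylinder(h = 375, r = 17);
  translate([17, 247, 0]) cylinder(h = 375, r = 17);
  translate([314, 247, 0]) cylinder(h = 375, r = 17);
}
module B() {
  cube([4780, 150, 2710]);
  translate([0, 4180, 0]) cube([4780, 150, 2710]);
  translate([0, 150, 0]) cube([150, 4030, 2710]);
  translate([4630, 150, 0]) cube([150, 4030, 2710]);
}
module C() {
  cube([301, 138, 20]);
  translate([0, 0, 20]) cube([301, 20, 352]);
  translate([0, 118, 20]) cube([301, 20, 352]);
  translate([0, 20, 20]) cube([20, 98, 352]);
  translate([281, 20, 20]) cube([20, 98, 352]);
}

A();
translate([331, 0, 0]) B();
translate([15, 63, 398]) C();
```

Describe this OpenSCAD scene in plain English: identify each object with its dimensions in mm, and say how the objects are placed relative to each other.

A is a four-legged stool. The seat is 331×264 mm, 23 mm thick, top at z = 398 mm. It stands on four round legs, each 34 mm in diameter, from z = 0 to the seat underside, each leg's axis is inset half a diameter from the nearest pair of seat edges (so the leg's bounding box is flush with the corner).

B is the wall frame of a small rectangular building: four walls, each 2710 mm tall and 150 mm thick, enclosing a footprint 4780 mm (x) by 4330 mm (y) outside-to-outside, with no floor or roof. The front and back walls (the −y and +y sides) span the full width; the two side walls fit between them.

C is an open-topped rectangular box: outside dimensions 301×138×372 mm, with a uniform wall and base thickness of 20 mm. The base is a full 301×138 slab on the floor; four walls sit on top of the base. The front and back walls (the −y and +y sides) span the full width; the two side walls fit between them.

The house frame is against the stool's +x side, with their −y faces flush. The open box is on top of the stool, centred.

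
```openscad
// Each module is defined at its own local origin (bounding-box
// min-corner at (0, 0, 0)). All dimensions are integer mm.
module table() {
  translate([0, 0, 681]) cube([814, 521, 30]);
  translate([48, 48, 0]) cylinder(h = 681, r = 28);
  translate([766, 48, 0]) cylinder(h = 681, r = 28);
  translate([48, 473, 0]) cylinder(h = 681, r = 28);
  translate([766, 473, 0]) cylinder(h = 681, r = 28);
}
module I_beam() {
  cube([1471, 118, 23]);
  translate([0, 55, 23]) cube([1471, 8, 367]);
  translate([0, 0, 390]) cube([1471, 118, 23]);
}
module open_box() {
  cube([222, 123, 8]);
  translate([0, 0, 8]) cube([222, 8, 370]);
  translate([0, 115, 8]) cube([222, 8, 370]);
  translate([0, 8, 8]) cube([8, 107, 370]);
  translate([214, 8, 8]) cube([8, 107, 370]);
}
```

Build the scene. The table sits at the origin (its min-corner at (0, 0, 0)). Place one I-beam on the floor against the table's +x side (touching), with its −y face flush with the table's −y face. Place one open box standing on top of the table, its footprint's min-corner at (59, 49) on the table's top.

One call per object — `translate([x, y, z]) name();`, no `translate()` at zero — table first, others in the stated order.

table();
translate([814, 0, 0]) I_beam();
translate([59, 49, 711]) open_box();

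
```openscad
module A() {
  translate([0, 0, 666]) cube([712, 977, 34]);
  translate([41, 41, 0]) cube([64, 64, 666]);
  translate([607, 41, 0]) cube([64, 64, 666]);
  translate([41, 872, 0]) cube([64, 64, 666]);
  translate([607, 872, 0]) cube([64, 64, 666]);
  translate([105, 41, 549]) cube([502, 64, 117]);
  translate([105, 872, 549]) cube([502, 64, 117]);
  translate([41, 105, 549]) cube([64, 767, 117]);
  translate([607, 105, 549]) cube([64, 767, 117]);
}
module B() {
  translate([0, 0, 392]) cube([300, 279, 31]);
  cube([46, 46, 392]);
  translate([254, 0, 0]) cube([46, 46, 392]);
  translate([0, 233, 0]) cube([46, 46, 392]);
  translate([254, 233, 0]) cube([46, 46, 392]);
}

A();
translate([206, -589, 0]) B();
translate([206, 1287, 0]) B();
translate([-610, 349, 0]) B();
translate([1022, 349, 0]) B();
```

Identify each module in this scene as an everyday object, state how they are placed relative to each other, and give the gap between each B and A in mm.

Each stool's nearest face is 310 mm from the table's bounding box.

A is a table. B is a stool. Four stools sit around the table at the −y, +y, −x, +x sides. The gap between each stool and the table is 310 mm.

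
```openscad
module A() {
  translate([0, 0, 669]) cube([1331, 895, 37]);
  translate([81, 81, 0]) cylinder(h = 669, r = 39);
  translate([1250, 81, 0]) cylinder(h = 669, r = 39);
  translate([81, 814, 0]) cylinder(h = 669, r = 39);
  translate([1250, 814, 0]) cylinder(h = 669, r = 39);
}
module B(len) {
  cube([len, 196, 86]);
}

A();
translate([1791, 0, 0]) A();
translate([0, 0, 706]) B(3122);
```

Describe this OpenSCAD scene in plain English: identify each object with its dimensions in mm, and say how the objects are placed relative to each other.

A is a rectangular dining table. The top is 1331×895×37 mm with its upper surface at z = 706 mm. It stands on four round legs of 78 mm diameter, each leg's bounding box inset 42 mm from the nearest pair of top edges, running from the floor to the underside of the top.

B is a rectangular beam 3122 mm long (x), 196 mm deep (y), 86 mm thick (z).

The beam spans the tops of two tables placed 460 mm apart, resting at z = 706 mm.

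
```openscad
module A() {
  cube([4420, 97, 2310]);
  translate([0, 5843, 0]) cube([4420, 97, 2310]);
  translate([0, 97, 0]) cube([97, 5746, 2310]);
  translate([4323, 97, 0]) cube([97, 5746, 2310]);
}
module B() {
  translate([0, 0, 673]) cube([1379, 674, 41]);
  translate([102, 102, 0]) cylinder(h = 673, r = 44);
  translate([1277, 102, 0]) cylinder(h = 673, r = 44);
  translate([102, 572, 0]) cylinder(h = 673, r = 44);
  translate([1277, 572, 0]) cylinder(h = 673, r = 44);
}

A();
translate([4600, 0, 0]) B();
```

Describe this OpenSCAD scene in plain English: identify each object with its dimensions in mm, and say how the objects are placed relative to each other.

A is a box-shaped house frame (walls only): outside footprint 4420×5940 mm, wall height 2310 mm, wall thickness 97 mm. The two y-facing walls run the full x-width; the two x-facing walls fit between the inner faces of the y-facing walls.

B is a table with a 1379×674 mm rectangular top, 41 mm thick, top surface at z = 714 mm, supported by four round legs of 88 mm diameter, each leg's bounding box inset 58 mm from the nearest pair of top edges, running from the floor.

The table is on the floor beside the house frame on its +x side.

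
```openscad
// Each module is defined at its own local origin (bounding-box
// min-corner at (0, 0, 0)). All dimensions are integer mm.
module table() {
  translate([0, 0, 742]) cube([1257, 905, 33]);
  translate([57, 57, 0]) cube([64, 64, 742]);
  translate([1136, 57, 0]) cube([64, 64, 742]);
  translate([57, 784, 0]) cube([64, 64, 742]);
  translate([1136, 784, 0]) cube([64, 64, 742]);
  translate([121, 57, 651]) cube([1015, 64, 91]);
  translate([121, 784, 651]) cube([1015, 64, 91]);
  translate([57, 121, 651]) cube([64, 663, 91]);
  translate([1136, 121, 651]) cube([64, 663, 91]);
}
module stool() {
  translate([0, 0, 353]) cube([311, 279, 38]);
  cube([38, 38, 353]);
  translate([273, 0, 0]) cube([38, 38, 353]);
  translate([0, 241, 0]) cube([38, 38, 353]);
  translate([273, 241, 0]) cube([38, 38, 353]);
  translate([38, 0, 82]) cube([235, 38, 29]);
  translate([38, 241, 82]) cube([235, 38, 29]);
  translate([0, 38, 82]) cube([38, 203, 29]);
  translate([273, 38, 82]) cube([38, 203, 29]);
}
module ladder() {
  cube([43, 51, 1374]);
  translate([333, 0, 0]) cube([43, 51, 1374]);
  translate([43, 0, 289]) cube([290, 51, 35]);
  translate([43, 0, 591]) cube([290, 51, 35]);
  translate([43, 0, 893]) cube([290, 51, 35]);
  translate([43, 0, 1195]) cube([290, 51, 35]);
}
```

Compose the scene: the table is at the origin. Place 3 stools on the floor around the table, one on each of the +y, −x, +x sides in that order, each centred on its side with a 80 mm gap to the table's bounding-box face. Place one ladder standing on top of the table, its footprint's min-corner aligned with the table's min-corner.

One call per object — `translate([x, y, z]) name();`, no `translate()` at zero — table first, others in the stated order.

table();
translate([473, 985, 0]) stool();
translate([-391, 313, 0]) stool();
translate([1337, 313, 0]) stool();
translate([0, 0, 775]) ladder();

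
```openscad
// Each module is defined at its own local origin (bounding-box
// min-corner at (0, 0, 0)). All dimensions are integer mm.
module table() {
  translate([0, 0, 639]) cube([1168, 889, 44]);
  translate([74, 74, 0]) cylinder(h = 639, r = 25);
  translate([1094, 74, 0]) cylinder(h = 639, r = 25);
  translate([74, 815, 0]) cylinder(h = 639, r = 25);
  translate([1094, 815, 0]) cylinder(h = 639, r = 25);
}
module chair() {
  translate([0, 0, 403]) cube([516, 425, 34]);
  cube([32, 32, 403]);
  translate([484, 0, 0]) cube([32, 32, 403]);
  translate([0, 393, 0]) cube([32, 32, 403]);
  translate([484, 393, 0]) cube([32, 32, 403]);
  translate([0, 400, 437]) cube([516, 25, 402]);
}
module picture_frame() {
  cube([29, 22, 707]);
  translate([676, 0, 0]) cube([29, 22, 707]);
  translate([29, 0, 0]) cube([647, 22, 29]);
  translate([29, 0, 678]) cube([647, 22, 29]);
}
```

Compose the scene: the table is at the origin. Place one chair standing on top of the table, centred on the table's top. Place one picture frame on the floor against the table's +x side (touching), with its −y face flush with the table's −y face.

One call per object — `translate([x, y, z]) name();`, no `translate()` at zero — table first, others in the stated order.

table();
translate([326, 232, 683]) chair();
translate([1168, 0, 0]) picture_frame();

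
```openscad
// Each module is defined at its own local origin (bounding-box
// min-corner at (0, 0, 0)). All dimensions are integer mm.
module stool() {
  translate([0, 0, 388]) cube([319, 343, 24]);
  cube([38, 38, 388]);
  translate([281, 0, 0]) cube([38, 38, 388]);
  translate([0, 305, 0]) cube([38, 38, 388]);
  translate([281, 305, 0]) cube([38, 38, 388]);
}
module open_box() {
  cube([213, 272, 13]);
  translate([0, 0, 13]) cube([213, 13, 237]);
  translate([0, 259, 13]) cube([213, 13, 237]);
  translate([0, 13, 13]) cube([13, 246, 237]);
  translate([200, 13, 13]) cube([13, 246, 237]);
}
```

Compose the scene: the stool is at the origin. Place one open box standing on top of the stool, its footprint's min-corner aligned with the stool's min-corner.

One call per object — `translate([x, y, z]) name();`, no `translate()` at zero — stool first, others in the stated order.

stool();
translate([0, 0, 412]) open_box();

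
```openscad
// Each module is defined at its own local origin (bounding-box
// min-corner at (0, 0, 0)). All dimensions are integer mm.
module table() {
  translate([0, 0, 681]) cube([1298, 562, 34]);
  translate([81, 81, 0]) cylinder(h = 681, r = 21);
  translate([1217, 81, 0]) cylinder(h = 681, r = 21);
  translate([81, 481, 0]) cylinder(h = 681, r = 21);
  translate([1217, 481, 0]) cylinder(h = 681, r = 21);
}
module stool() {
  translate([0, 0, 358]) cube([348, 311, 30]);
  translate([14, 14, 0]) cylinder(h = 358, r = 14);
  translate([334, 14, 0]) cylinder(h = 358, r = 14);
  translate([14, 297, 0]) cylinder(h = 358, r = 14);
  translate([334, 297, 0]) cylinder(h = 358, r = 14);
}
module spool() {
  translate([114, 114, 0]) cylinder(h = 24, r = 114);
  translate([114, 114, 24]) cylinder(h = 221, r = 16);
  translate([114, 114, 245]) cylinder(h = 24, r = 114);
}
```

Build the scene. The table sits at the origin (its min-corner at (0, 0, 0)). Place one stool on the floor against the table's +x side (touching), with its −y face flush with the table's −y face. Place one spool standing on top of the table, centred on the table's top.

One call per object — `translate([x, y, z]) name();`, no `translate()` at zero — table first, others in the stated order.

table();
translate([1298, 0, 0]) stool();
translate([535, 167, 715]) spool();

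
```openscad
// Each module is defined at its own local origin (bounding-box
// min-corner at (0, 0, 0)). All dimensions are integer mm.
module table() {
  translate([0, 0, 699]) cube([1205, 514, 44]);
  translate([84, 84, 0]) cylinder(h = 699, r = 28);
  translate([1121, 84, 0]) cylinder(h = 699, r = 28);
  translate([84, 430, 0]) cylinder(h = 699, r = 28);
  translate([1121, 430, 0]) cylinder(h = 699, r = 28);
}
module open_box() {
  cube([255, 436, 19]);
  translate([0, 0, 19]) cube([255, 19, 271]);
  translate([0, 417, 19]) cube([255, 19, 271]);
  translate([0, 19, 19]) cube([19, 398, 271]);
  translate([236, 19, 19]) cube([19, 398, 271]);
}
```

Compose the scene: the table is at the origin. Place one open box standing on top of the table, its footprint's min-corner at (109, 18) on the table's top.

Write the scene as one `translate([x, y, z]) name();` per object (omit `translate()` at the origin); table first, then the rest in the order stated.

table();
translate([109, 18, 743]) open_box();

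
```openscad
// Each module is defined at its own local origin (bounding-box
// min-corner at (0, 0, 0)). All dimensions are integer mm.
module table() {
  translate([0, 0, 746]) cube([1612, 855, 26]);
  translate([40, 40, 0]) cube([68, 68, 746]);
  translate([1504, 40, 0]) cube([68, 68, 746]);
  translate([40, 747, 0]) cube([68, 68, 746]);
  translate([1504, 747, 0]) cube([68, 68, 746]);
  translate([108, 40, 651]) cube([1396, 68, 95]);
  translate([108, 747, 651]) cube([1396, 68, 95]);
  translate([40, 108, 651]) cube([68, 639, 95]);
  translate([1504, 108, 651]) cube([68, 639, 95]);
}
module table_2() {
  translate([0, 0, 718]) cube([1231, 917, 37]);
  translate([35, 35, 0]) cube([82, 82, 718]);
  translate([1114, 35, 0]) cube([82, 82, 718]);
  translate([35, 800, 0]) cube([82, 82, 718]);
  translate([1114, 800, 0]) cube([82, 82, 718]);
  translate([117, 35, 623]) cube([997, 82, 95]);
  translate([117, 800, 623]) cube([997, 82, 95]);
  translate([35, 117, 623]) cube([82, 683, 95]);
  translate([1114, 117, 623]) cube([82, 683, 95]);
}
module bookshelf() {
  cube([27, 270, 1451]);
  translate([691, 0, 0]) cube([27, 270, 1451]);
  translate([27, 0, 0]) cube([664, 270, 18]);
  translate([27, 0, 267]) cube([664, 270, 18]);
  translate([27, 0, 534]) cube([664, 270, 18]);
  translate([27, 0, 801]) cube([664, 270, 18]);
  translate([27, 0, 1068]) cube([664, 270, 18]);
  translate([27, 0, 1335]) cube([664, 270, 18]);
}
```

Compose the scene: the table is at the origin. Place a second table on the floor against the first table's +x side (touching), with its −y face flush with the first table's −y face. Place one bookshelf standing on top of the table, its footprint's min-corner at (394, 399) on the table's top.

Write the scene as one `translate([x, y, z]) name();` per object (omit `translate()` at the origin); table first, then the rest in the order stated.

table();
translate([1612, 0, 0]) table_2();
translate([394, 399, 772]) bookshelf();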